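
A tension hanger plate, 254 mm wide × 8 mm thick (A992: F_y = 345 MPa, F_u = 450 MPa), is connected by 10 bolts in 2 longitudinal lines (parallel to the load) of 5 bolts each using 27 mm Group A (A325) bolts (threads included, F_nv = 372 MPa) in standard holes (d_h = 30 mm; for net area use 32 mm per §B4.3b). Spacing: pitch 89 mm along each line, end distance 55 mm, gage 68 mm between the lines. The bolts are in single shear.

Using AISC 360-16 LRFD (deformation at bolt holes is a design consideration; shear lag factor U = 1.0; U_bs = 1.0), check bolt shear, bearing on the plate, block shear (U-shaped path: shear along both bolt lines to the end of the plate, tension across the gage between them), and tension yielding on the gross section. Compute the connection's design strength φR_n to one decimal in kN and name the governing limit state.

Bolt shear: A_b = π(27)²/4 = 572.56 mm². φR_n = 0.75 × 372 × 572.56 × 10 × 1 = 1597.4 kN.
Bearing (8 mm plate, F_u = 450 MPa): end bolts L_c = 55 − 30/2 = 40, R_n = min(1.2×40×8×450, 2.4×27×8×450) = 172.8 kN/bolt; interior L_c = 89 − 30 = 59, R_n = 233.28 kN/bolt. φR_n = 0.75 × (2×172.8 + 8×233.28) = 1658.9 kN.
Block shear: shear path 2×[55+4×89] = 2×411 mm, A_gv = 6576, A_nv = 2×(411 − 4.5×32)×8 = 4272 mm²; tension across gage: (68 − 1×32)×8 = 288 mm². R_n = min(0.6×450×4272, 0.6×345×6576) + 1.0×450×288 = min(1153.4, 1361.2) + 129.6 = 1283 kN. φR_n = 0.75 × 1283 = 962.3 kN.
Tension yield (gross): A_g = 254×8 = 2032 mm². φR_n = 0.90 × 345 × 2032 = 630.9 kN.
Governing: min(1597.4, 1658.9, 962.3, 630.9) = 630.9 kN → gross-section yield.

630.9 kN (gross-section yield governs)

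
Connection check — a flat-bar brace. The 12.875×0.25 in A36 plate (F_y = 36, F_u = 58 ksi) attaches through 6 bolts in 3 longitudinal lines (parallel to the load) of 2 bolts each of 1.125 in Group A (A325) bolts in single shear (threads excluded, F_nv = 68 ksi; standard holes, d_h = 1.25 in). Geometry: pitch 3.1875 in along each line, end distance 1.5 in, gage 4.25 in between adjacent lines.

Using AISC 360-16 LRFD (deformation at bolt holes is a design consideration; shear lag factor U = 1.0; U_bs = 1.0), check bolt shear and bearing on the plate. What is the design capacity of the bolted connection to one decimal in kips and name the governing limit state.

110.1 kips (bearing governs)

Bolt shear: A_b = π(1.125)²/4 = 0.99402 in². φR_n = 0.75 × 68 × 0.99402 × 6 × 1 = 304.2 kips.
Bearing (0.25 in plate, F_u = 58 ksi): end bolts L_c = 1.5 − 1.25/2 = 0.875, R_n = min(1.2×0.875×0.25×58, 2.4×1.125×0.25×58) = 15.225 kips/bolt; interior L_c = 3.1875 − 1.25 = 1.9375, R_n = 33.713 kips/bolt. φR_n = 0.75 × (3×15.225 + 3×33.713) = 110.1 kips.
Governing: min(304.2, 110.1) = 110.1 kips → bearing.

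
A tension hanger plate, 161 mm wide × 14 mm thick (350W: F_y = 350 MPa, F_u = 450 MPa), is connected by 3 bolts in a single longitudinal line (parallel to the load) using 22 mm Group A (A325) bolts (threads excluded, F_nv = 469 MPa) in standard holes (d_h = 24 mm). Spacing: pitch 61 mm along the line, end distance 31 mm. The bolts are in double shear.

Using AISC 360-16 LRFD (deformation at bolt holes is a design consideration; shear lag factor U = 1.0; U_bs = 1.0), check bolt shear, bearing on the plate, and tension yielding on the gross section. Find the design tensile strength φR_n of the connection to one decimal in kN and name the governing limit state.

Bolt shear: A_b = π(22)²/4 = 380.13 mm². φR_n = 0.75 × 469 × 380.13 × 3 × 2 = 802.3 kN.
Bearing (14 mm plate, F_u = 450 MPa): end bolts L_c = 31 − 24/2 = 19, R_n = min(1.2×19×14×450, 2.4×22×14×450) = 143.64 kN/bolt; interior L_c = 61 − 24 = 37, R_n = 279.72 kN/bolt. φR_n = 0.75 × (1×143.64 + 2×279.72) = 527.3 kN.
Tension yield (gross): A_g = 161×14 = 2254 mm². φR_n = 0.90 × 350 × 2254 = 710.0 kN.
Governing: min(802.3, 527.3, 710.0) = 527.3 kN → bearing.

527.3 kN (bearing governs)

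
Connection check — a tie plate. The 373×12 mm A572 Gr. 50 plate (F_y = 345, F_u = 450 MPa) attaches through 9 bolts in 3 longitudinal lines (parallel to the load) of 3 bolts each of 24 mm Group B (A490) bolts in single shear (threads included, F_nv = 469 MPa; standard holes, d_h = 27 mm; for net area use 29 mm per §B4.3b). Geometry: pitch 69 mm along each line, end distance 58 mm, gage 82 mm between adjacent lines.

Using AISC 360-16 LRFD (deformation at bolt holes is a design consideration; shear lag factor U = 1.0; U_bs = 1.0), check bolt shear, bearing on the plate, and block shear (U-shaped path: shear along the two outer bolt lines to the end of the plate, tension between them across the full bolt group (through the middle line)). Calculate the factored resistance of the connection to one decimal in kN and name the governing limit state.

Bolt shear: A_b = π(24)²/4 = 452.39 mm². φR_n = 0.75 × 469 × 452.39 × 9 × 1 = 1432.2 kN.
Bearing (12 mm plate, F_u = 450 MPa): end bolts L_c = 58 − 27/2 = 44.5, R_n = min(1.2×44.5×12×450, 2.4×24×12×450) = 288.36 kN/bolt; interior L_c = 69 − 27 = 42, R_n = 272.16 kN/bolt. φR_n = 0.75 × (3×288.36 + 6×272.16) = 1873.5 kN.
Block shear: shear path 2×[58+2×69] = 2×196 mm, A_gv = 4704, A_nv = 2×(196 − 2.5×29)×12 = 2964 mm²; tension across gage: (164 − 2×29)×12 = 1272 mm². R_n = min(0.6×450×2964, 0.6×345×4704) + 1.0×450×1272 = min(800.28, 973.73) + 572.4 = 1372.7 kN. φR_n = 0.75 × 1372.7 = 1029.5 kN.
Governing: min(1432.2, 1873.5, 1029.5) = 1029.5 kN → block shear.

1029.5 kN (block shear governs)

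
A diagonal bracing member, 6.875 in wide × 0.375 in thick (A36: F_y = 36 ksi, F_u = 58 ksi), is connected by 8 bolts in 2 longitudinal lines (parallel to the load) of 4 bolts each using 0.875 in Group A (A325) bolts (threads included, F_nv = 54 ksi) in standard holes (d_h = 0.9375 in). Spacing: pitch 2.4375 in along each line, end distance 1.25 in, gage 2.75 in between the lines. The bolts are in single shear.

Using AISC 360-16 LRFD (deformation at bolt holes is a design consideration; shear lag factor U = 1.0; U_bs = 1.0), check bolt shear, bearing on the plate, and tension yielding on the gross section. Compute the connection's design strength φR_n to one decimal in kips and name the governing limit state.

83.5 kips (gross-section yield governs)

Bolt shear: A_b = π(0.875)²/4 = 0.60132 in². φR_n = 0.75 × 54 × 0.60132 × 8 × 1 = 194.8 kips.
Bearing (0.375 in plate, F_u = 58 ksi): end bolts L_c = 1.25 − 0.9375/2 = 0.78125, R_n = min(1.2×0.78125×0.375×58, 2.4×0.875×0.375×58) = 20.391 kips/bolt; interior L_c = 2.4375 − 0.9375 = 1.5, R_n = 39.15 kips/bolt. φR_n = 0.75 × (2×20.391 + 6×39.15) = 206.8 kips.
Tension yield (gross): A_g = 6.875×0.375 = 2.5781 in². φR_n = 0.90 × 36 × 2.5781 = 83.5 kips.
Governing: min(194.8, 206.8, 83.5) = 83.5 kips → gross-section yield.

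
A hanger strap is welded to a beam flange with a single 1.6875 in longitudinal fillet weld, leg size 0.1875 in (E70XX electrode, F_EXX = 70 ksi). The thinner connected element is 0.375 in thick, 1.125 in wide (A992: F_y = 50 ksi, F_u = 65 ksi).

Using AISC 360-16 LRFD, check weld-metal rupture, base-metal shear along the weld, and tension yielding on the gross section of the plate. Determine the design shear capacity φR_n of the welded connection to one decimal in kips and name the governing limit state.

7.0 kips (weld metal governs)

Weld metal: throat = 0.707×0.1875 = 0.13256 in, L = 1.6875 in. φR_n = 0.75 × 0.6 × 70 × 0.13256 × 1.6875 = 7.0 kips.
Base metal shear (0.375 in plate): yield φR_n = 1.0×0.6×50×0.375×1.6875 = 19.0 kips; rupture φR_n = 0.75×0.6×65×0.375×1.6875 = 18.5 kips; take 18.5 kips (rupture).
Tension yield (gross): A_g = 1.125×0.375 = 0.42188 in². φR_n = 0.90 × 50 × 0.42188 = 19.0 kips.
Governing: min(7.0, 18.5, 19.0) = 7.0 kips → weld metal.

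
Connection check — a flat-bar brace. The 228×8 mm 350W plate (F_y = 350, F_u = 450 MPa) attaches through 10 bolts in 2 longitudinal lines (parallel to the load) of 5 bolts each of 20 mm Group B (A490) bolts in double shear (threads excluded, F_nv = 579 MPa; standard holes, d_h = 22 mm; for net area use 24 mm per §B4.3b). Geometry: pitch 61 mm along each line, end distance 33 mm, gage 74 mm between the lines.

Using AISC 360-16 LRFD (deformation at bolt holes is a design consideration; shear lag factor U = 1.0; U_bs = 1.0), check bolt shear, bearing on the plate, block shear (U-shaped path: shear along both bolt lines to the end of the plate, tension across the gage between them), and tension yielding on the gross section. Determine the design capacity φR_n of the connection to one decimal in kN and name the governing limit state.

Bolt shear: A_b = π(20)²/4 = 314.16 mm². φR_n = 0.75 × 579 × 314.16 × 10 × 2 = 2728.5 kN.
Bearing (8 mm plate, F_u = 450 MPa): end bolts L_c = 33 − 22/2 = 22, R_n = min(1.2×22×8×450, 2.4×20×8×450) = 95.04 kN/bolt; interior L_c = 61 − 22 = 39, R_n = 168.48 kN/bolt. φR_n = 0.75 × (2×95.04 + 8×168.48) = 1153.4 kN.
Block shear: shear path 2×[33+4×61] = 2×277 mm, A_gv = 4432, A_nv = 2×(277 − 4.5×24)×8 = 2704 mm²; tension across gage: (74 − 1×24)×8 = 400 mm². R_n = min(0.6×450×2704, 0.6×350×4432) + 1.0×450×400 = min(730.08, 930.72) + 180 = 910.08 kN. φR_n = 0.75 × 910.08 = 682.6 kN.
Tension yield (gross): A_g = 228×8 = 1824 mm². φR_n = 0.90 × 350 × 1824 = 574.6 kN.
Governing: min(2728.5, 1153.4, 682.6, 574.6) = 574.6 kN → gross-section yield.

574.6 kN (gross-section yield governs)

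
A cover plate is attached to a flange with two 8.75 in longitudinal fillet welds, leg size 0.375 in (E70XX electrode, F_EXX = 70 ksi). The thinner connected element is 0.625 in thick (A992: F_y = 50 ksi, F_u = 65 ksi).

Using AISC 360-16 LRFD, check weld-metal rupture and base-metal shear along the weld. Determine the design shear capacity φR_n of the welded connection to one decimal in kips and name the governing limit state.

Weld metal: throat = 0.707×0.375 = 0.26513 in, L = 2×8.75 = 17.5 in. φR_n = 0.75 × 0.6 × 70 × 0.26513 × 17.5 = 146.2 kips.
Base metal shear (0.625 in plate): yield φR_n = 1.0×0.6×50×0.625×17.5 = 328.1 kips; rupture φR_n = 0.75×0.6×65×0.625×17.5 = 319.9 kips; take 319.9 kips (rupture).
Governing: min(146.2, 319.9) = 146.2 kips → weld metal.

146.2 kips (weld metal governs)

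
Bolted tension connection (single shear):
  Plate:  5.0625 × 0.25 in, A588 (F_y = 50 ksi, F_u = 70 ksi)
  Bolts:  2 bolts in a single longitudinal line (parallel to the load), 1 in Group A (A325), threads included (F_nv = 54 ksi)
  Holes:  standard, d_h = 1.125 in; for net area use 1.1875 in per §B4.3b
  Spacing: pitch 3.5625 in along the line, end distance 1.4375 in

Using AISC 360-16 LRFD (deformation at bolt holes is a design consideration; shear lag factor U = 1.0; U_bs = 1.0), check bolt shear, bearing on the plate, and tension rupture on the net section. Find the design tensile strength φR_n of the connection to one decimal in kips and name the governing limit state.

45.3 kips (bearing governs)

Bolt shear: A_b = π(1)²/4 = 0.7854 in². φR_n = 0.75 × 54 × 0.7854 × 2 × 1 = 63.6 kips.
Bearing (0.25 in plate, F_u = 70 ksi): end bolts L_c = 1.4375 − 1.125/2 = 0.875, R_n = min(1.2×0.875×0.25×70, 2.4×1×0.25×70) = 18.375 kips/bolt; interior L_c = 3.5625 − 1.125 = 2.4375, R_n = 42 kips/bolt. φR_n = 0.75 × (1×18.375 + 1×42) = 45.3 kips.
Tension rupture (net): A_n = (5.0625 − 1×1.1875)×0.25 = 0.96875 in² (U = 1.0, A_e = A_n). φR_n = 0.75 × 70 × 0.96875 = 50.9 kips.
Governing: min(63.6, 45.3, 50.9) = 45.3 kips → bearing.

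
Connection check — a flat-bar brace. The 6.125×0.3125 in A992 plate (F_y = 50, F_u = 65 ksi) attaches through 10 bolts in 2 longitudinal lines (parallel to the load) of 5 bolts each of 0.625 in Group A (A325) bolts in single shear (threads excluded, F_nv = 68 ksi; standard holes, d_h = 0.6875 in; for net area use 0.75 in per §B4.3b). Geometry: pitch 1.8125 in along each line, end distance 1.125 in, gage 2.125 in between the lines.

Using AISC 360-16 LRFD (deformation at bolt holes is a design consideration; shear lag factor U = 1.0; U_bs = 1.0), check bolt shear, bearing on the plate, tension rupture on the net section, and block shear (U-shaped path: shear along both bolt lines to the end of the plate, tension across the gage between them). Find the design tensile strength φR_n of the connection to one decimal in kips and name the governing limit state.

Bolt shear: A_b = π(0.625)²/4 = 0.3068 in². φR_n = 0.75 × 68 × 0.3068 × 10 × 1 = 156.5 kips.
Bearing (0.3125 in plate, F_u = 65 ksi): end bolts L_c = 1.125 − 0.6875/2 = 0.78125, R_n = min(1.2×0.78125×0.3125×65, 2.4×0.625×0.3125×65) = 19.043 kips/bolt; interior L_c = 1.8125 − 0.6875 = 1.125, R_n = 27.422 kips/bolt. φR_n = 0.75 × (2×19.043 + 8×27.422) = 193.1 kips.
Tension rupture (net): A_n = (6.125 − 2×0.75)×0.3125 = 1.4453 in² (U = 1.0, A_e = A_n). φR_n = 0.75 × 65 × 1.4453 = 70.5 kips.
Block shear: shear path 2×[1.125+4×1.8125] = 2×8.375 in, A_gv = 5.2344, A_nv = 2×(8.375 − 4.5×0.75)×0.3125 = 3.125 in²; tension across gage: (2.125 − 1×0.75)×0.3125 = 0.42969 in². R_n = min(0.6×65×3.125, 0.6×50×5.2344) + 1.0×65×0.42969 = min(121.88, 157.03) + 27.93 = 149.81 kips. φR_n = 0.75 × 149.81 = 112.4 kips.
Governing: min(156.5, 193.1, 70.5, 112.4) = 70.5 kips → net-section rupture.

70.5 kips (net-section rupture governs)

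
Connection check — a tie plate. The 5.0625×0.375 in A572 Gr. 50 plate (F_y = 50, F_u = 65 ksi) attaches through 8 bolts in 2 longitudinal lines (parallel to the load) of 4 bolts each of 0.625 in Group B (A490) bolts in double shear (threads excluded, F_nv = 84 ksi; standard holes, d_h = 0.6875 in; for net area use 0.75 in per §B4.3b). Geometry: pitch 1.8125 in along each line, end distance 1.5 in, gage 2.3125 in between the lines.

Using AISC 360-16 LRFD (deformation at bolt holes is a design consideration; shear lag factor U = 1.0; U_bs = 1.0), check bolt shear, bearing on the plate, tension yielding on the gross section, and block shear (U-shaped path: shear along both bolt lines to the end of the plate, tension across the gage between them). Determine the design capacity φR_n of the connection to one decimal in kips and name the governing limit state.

Bolt shear: A_b = π(0.625)²/4 = 0.3068 in². φR_n = 0.75 × 84 × 0.3068 × 8 × 2 = 309.3 kips.
Bearing (0.375 in plate, F_u = 65 ksi): end bolts L_c = 1.5 − 0.6875/2 = 1.15625, R_n = min(1.2×1.15625×0.375×65, 2.4×0.625×0.375×65) = 33.82 kips/bolt; interior L_c = 1.8125 − 0.6875 = 1.125, R_n = 32.906 kips/bolt. φR_n = 0.75 × (2×33.82 + 6×32.906) = 198.8 kips.
Tension yield (gross): A_g = 5.0625×0.375 = 1.8984 in². φR_n = 0.90 × 50 × 1.8984 = 85.4 kips.
Block shear: shear path 2×[1.5+3×1.8125] = 2×6.9375 in, A_gv = 5.2031, A_nv = 2×(6.9375 − 3.5×0.75)×0.375 = 3.2344 in²; tension across gage: (2.3125 − 1×0.75)×0.375 = 0.58594 in². R_n = min(0.6×65×3.2344, 0.6×50×5.2031) + 1.0×65×0.58594 = min(126.14, 156.09) + 38.086 = 164.23 kips. φR_n = 0.75 × 164.23 = 123.2 kips.
Governing: min(309.3, 198.8, 85.4, 123.2) = 85.4 kips → gross-section yield.

85.4 kips (gross-section yield governs)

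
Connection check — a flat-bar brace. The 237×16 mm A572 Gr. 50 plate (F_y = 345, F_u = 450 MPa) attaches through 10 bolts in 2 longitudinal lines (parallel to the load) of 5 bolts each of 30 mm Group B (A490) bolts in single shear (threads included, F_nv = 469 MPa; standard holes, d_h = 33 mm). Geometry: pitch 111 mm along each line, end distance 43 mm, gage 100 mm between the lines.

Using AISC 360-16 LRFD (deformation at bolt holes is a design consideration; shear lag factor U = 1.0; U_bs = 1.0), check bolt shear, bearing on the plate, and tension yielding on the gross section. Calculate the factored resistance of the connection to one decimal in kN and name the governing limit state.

Bolt shear: A_b = π(30)²/4 = 706.86 mm². φR_n = 0.75 × 469 × 706.86 × 10 × 1 = 2486.4 kN.
Bearing (16 mm plate, F_u = 450 MPa): end bolts L_c = 43 − 33/2 = 26.5, R_n = min(1.2×26.5×16×450, 2.4×30×16×450) = 228.96 kN/bolt; interior L_c = 111 − 33 = 78, R_n = 518.4 kN/bolt. φR_n = 0.75 × (2×228.96 + 8×518.4) = 3453.8 kN.
Tension yield (gross): A_g = 237×16 = 3792 mm². φR_n = 0.90 × 345 × 3792 = 1177.4 kN.
Governing: min(2486.4, 3453.8, 1177.4) = 1177.4 kN → gross-section yield.

1177.4 kN (gross-section yield governs)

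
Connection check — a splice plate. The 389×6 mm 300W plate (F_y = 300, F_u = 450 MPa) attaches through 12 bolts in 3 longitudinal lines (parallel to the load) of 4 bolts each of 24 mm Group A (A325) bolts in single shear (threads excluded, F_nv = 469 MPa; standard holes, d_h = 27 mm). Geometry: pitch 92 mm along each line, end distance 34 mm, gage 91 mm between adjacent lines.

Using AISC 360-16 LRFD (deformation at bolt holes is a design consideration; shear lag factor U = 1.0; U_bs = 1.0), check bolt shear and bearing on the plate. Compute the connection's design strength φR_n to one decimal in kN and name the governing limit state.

Bolt shear: A_b = π(24)²/4 = 452.39 mm². φR_n = 0.75 × 469 × 452.39 × 12 × 1 = 1909.5 kN.
Bearing (6 mm plate, F_u = 450 MPa): end bolts L_c = 34 − 27/2 = 20.5, R_n = min(1.2×20.5×6×450, 2.4×24×6×450) = 66.42 kN/bolt; interior L_c = 92 − 27 = 65, R_n = 155.52 kN/bolt. φR_n = 0.75 × (3×66.42 + 9×155.52) = 1199.2 kN.
Governing: min(1909.5, 1199.2) = 1199.2 kN → bearing.

1199.2 kN (bearing governs)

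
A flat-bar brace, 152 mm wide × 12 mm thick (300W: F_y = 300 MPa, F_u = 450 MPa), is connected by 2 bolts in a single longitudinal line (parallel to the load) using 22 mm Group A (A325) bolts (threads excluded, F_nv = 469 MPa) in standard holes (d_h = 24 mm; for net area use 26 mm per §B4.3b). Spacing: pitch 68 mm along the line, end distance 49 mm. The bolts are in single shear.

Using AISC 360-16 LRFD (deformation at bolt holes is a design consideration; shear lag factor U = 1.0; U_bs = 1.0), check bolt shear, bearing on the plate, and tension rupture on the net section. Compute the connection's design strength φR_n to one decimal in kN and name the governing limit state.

Bolt shear: A_b = π(22)²/4 = 380.13 mm². φR_n = 0.75 × 469 × 380.13 × 2 × 1 = 267.4 kN.
Bearing (12 mm plate, F_u = 450 MPa): end bolts L_c = 49 − 24/2 = 37, R_n = min(1.2×37×12×450, 2.4×22×12×450) = 239.76 kN/bolt; interior L_c = 68 − 24 = 44, R_n = 285.12 kN/bolt. φR_n = 0.75 × (1×239.76 + 1×285.12) = 393.7 kN.
Tension rupture (net): A_n = (152 − 1×26)×12 = 1512 mm² (U = 1.0, A_e = A_n). φR_n = 0.75 × 450 × 1512 = 510.3 kN.
Governing: min(267.4, 393.7, 510.3) = 267.4 kN → bolt shear.

267.4 kN (bolt shear governs)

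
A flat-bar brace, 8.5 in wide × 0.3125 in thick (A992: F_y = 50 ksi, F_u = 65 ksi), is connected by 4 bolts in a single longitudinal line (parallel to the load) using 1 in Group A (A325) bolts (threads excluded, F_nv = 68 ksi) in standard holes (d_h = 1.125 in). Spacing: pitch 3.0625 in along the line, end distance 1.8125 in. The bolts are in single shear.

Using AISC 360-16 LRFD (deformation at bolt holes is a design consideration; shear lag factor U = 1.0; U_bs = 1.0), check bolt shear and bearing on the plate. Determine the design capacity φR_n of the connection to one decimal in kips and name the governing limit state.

Bolt shear: A_b = π(1)²/4 = 0.7854 in². φR_n = 0.75 × 68 × 0.7854 × 4 × 1 = 160.2 kips.
Bearing (0.3125 in plate, F_u = 65 ksi): end bolts L_c = 1.8125 − 1.125/2 = 1.25, R_n = min(1.2×1.25×0.3125×65, 2.4×1×0.3125×65) = 30.469 kips/bolt; interior L_c = 3.0625 − 1.125 = 1.9375, R_n = 47.227 kips/bolt. φR_n = 0.75 × (1×30.469 + 3×47.227) = 129.1 kips.
Governing: min(160.2, 129.1) = 129.1 kips → bearing.

129.1 kips (bearing governs)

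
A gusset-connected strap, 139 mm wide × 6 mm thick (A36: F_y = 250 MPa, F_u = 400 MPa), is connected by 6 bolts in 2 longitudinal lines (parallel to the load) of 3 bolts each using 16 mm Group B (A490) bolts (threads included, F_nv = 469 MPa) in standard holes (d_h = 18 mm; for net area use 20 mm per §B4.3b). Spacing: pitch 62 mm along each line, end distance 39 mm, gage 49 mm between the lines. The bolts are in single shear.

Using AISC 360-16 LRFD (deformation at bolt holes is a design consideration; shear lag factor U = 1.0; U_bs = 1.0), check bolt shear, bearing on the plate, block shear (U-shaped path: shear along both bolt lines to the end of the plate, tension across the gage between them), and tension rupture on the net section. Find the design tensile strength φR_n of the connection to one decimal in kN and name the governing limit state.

178.2 kN (net-section rupture governs)

Bolt shear: A_b = π(16)²/4 = 201.06 mm². φR_n = 0.75 × 469 × 201.06 × 6 × 1 = 424.3 kN.
Bearing (6 mm plate, F_u = 400 MPa): end bolts L_c = 39 − 18/2 = 30, R_n = min(1.2×30×6×400, 2.4×16×6×400) = 86.4 kN/bolt; interior L_c = 62 − 18 = 44, R_n = 92.16 kN/bolt. φR_n = 0.75 × (2×86.4 + 4×92.16) = 406.1 kN.
Block shear: shear path 2×[39+2×62] = 2×163 mm, A_gv = 1956, A_nv = 2×(163 − 2.5×20)×6 = 1356 mm²; tension across gage: (49 − 1×20)×6 = 174 mm². R_n = min(0.6×400×1356, 0.6×250×1956) + 1.0×400×174 = min(325.44, 293.4) + 69.6 = 363 kN. φR_n = 0.75 × 363 = 272.3 kN.
Tension rupture (net): A_n = (139 − 2×20)×6 = 594 mm² (U = 1.0, A_e = A_n). φR_n = 0.75 × 400 × 594 = 178.2 kN.
Governing: min(424.3, 406.1, 272.3, 178.2) = 178.2 kN → net-section rupture.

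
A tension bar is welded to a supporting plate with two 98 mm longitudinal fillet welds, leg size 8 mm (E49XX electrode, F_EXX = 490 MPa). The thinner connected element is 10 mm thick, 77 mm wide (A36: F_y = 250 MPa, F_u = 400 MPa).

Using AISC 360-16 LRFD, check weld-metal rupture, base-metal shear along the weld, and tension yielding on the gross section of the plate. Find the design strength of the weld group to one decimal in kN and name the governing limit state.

Weld metal: throat = 0.707×8 = 5.656 mm, L = 2×98 = 196 mm. φR_n = 0.75 × 0.6 × 490 × 5.656 × 196 = 244.4 kN.
Base metal shear (10 mm plate): yield φR_n = 1.0×0.6×250×10×196 = 294.0 kN; rupture φR_n = 0.75×0.6×400×10×196 = 352.8 kN; take 294.0 kN (yield).
Tension yield (gross): A_g = 77×10 = 770 mm². φR_n = 0.90 × 250 × 770 = 173.3 kN.
Governing: min(244.4, 294.0, 173.3) = 173.3 kN → gross-section yield.

173.3 kN (gross-section yield governs)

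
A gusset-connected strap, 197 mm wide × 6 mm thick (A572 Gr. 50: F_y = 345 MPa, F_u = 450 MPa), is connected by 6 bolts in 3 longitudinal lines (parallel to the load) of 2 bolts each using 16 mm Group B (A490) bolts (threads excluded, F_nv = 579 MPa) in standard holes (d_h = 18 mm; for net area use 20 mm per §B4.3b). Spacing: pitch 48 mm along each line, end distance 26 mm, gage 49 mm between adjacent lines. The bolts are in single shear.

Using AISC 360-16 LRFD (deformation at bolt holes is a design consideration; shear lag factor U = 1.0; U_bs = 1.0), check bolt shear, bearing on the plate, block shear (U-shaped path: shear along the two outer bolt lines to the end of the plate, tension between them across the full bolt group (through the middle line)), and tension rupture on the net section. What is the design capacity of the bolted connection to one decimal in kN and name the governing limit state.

224.4 kN (block shear governs)

Bolt shear: A_b = π(16)²/4 = 201.06 mm². φR_n = 0.75 × 579 × 201.06 × 6 × 1 = 523.9 kN.
Bearing (6 mm plate, F_u = 450 MPa): end bolts L_c = 26 − 18/2 = 17, R_n = min(1.2×17×6×450, 2.4×16×6×450) = 55.08 kN/bolt; interior L_c = 48 − 18 = 30, R_n = 97.2 kN/bolt. φR_n = 0.75 × (3×55.08 + 3×97.2) = 342.6 kN.
Block shear: shear path 2×[26+1×48] = 2×74 mm, A_gv = 888, A_nv = 2×(74 − 1.5×20)×6 = 528 mm²; tension across gage: (98 − 2×20)×6 = 348 mm². R_n = min(0.6×450×528, 0.6×345×888) + 1.0×450×348 = min(142.56, 183.82) + 156.6 = 299.16 kN. φR_n = 0.75 × 299.16 = 224.4 kN.
Tension rupture (net): A_n = (197 − 3×20)×6 = 822 mm² (U = 1.0, A_e = A_n). φR_n = 0.75 × 450 × 822 = 277.4 kN.
Governing: min(523.9, 342.6, 224.4, 277.4) = 224.4 kN → block shear.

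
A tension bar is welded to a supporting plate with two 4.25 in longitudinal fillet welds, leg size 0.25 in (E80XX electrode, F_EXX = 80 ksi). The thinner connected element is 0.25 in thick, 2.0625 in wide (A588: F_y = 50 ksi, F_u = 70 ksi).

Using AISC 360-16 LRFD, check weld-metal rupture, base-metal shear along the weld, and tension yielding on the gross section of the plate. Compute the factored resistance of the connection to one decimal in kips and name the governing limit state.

Weld metal: throat = 0.707×0.25 = 0.17675 in, L = 2×4.25 = 8.5 in. φR_n = 0.75 × 0.6 × 80 × 0.17675 × 8.5 = 54.1 kips.
Base metal shear (0.25 in plate): yield φR_n = 1.0×0.6×50×0.25×8.5 = 63.8 kips; rupture φR_n = 0.75×0.6×70×0.25×8.5 = 66.9 kips; take 63.8 kips (yield).
Tension yield (gross): A_g = 2.0625×0.25 = 0.51563 in². φR_n = 0.90 × 50 × 0.51563 = 23.2 kips.
Governing: min(54.1, 63.8, 23.2) = 23.2 kips → gross-section yield.

23.2 kips (gross-section yield governs)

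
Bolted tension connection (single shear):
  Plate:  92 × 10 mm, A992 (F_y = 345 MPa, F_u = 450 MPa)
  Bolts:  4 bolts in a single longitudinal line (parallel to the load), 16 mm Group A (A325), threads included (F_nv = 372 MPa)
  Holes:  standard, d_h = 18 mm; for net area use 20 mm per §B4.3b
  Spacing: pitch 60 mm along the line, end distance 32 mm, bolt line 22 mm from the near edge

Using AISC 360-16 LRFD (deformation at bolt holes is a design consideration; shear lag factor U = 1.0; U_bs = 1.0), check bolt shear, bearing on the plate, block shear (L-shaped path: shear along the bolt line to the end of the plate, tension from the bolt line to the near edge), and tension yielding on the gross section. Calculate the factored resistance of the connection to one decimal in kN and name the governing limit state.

224.4 kN (bolt shear governs)

Bolt shear: A_b = π(16)²/4 = 201.06 mm². φR_n = 0.75 × 372 × 201.06 × 4 × 1 = 224.4 kN.
Bearing (10 mm plate, F_u = 450 MPa): end bolts L_c = 32 − 18/2 = 23, R_n = min(1.2×23×10×450, 2.4×16×10×450) = 124.2 kN/bolt; interior L_c = 60 − 18 = 42, R_n = 172.8 kN/bolt. φR_n = 0.75 × (1×124.2 + 3×172.8) = 482.0 kN.
Block shear: shear path 1×[32+3×60] = 1×212 mm, A_gv = 2120, A_nv = 1×(212 − 3.5×20)×10 = 1420 mm²; tension to near edge: (22 − 0.5×20)×10 = 120 mm². R_n = min(0.6×450×1420, 0.6×345×2120) + 1.0×450×120 = min(383.4, 438.84) + 54 = 437.4 kN. φR_n = 0.75 × 437.4 = 328.1 kN.
Tension yield (gross): A_g = 92×10 = 920 mm². φR_n = 0.90 × 345 × 920 = 285.7 kN.
Governing: min(224.4, 482.0, 328.1, 285.7) = 224.4 kN → bolt shear.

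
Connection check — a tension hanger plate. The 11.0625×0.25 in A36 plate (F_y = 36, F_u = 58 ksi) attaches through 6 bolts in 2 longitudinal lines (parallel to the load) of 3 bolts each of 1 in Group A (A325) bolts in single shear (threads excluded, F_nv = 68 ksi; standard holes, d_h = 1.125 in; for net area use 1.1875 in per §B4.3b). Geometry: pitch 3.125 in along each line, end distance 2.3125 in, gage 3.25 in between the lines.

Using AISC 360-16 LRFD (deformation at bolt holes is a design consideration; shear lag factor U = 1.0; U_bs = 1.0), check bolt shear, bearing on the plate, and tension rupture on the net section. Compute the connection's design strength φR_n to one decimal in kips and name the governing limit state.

Bolt shear: A_b = π(1)²/4 = 0.7854 in². φR_n = 0.75 × 68 × 0.7854 × 6 × 1 = 240.3 kips.
Bearing (0.25 in plate, F_u = 58 ksi): end bolts L_c = 2.3125 − 1.125/2 = 1.75, R_n = min(1.2×1.75×0.25×58, 2.4×1×0.25×58) = 30.45 kips/bolt; interior L_c = 3.125 − 1.125 = 2, R_n = 34.8 kips/bolt. φR_n = 0.75 × (2×30.45 + 4×34.8) = 150.1 kips.
Tension rupture (net): A_n = (11.0625 − 2×1.1875)×0.25 = 2.1719 in² (U = 1.0, A_e = A_n). φR_n = 0.75 × 58 × 2.1719 = 94.5 kips.
Governing: min(240.3, 150.1, 94.5) = 94.5 kips → net-section rupture.

94.5 kips (net-section rupture governs)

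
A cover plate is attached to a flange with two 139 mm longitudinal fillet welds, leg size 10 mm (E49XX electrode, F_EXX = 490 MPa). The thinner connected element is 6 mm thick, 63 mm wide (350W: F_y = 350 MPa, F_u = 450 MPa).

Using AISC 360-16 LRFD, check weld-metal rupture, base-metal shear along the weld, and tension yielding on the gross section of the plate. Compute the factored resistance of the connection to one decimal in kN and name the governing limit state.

Weld metal: throat = 0.707×10 = 7.07 mm, L = 2×139 = 278 mm. φR_n = 0.75 × 0.6 × 490 × 7.07 × 278 = 433.4 kN.
Base metal shear (6 mm plate): yield φR_n = 1.0×0.6×350×6×278 = 350.3 kN; rupture φR_n = 0.75×0.6×450×6×278 = 337.8 kN; take 337.8 kN (rupture).
Tension yield (gross): A_g = 63×6 = 378 mm². φR_n = 0.90 × 350 × 378 = 119.1 kN.
Governing: min(433.4, 337.8, 119.1) = 119.1 kN → gross-section yield.

119.1 kN (gross-section yield governs)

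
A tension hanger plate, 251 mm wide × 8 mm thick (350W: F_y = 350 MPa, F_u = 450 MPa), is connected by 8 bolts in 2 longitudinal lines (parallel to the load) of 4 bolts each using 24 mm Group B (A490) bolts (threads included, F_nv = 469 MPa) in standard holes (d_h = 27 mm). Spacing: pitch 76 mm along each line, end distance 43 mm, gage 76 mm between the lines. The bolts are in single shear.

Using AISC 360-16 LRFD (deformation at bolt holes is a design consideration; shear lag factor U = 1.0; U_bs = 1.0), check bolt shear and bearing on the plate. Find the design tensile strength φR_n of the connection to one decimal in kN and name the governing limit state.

Bolt shear: A_b = π(24)²/4 = 452.39 mm². φR_n = 0.75 × 469 × 452.39 × 8 × 1 = 1273.0 kN.
Bearing (8 mm plate, F_u = 450 MPa): end bolts L_c = 43 − 27/2 = 29.5, R_n = min(1.2×29.5×8×450, 2.4×24×8×450) = 127.44 kN/bolt; interior L_c = 76 − 27 = 49, R_n = 207.36 kN/bolt. φR_n = 0.75 × (2×127.44 + 6×207.36) = 1124.3 kN.
Governing: min(1273.0, 1124.3) = 1124.3 kN → bearing.

1124.3 kN (bearing governs)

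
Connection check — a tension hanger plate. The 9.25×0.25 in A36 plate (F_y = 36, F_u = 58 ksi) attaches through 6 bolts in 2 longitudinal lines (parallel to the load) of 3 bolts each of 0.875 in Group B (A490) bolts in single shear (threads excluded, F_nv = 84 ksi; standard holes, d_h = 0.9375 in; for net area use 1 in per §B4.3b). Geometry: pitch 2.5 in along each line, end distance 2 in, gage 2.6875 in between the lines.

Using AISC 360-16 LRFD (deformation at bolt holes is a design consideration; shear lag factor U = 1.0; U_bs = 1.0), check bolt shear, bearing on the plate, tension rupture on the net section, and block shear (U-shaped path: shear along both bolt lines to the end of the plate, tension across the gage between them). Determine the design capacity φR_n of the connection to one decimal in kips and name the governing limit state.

75.1 kips (block shear governs)

Bolt shear: A_b = π(0.875)²/4 = 0.60132 in². φR_n = 0.75 × 84 × 0.60132 × 6 × 1 = 227.3 kips.
Bearing (0.25 in plate, F_u = 58 ksi): end bolts L_c = 2 − 0.9375/2 = 1.53125, R_n = min(1.2×1.53125×0.25×58, 2.4×0.875×0.25×58) = 26.644 kips/bolt; interior L_c = 2.5 − 0.9375 = 1.5625, R_n = 27.188 kips/bolt. φR_n = 0.75 × (2×26.644 + 4×27.188) = 121.5 kips.
Tension rupture (net): A_n = (9.25 − 2×1)×0.25 = 1.8125 in² (U = 1.0, A_e = A_n). φR_n = 0.75 × 58 × 1.8125 = 78.8 kips.
Block shear: shear path 2×[2+2×2.5] = 2×7 in, A_gv = 3.5, A_nv = 2×(7 − 2.5×1)×0.25 = 2.25 in²; tension across gage: (2.6875 − 1×1)×0.25 = 0.42188 in². R_n = min(0.6×58×2.25, 0.6×36×3.5) + 1.0×58×0.42188 = min(78.3, 75.6) + 24.469 = 100.07 kips. φR_n = 0.75 × 100.07 = 75.1 kips.
Governing: min(227.3, 121.5, 78.8, 75.1) = 75.1 kips → block shear.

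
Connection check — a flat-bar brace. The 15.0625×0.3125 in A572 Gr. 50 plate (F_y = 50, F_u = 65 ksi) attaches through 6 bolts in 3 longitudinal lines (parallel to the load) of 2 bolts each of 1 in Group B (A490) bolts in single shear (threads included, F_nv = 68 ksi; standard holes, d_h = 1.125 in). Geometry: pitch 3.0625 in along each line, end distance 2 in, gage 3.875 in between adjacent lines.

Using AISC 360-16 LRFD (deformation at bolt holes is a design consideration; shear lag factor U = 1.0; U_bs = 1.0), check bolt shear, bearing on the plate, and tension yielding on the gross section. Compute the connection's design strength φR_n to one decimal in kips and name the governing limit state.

185.1 kips (bearing governs)

Bolt shear: A_b = π(1)²/4 = 0.7854 in². φR_n = 0.75 × 68 × 0.7854 × 6 × 1 = 240.3 kips.
Bearing (0.3125 in plate, F_u = 65 ksi): end bolts L_c = 2 − 1.125/2 = 1.4375, R_n = min(1.2×1.4375×0.3125×65, 2.4×1×0.3125×65) = 35.039 kips/bolt; interior L_c = 3.0625 − 1.125 = 1.9375, R_n = 47.227 kips/bolt. φR_n = 0.75 × (3×35.039 + 3×47.227) = 185.1 kips.
Tension yield (gross): A_g = 15.0625×0.3125 = 4.707 in². φR_n = 0.90 × 50 × 4.707 = 211.8 kips.
Governing: min(240.3, 185.1, 211.8) = 185.1 kips → bearing.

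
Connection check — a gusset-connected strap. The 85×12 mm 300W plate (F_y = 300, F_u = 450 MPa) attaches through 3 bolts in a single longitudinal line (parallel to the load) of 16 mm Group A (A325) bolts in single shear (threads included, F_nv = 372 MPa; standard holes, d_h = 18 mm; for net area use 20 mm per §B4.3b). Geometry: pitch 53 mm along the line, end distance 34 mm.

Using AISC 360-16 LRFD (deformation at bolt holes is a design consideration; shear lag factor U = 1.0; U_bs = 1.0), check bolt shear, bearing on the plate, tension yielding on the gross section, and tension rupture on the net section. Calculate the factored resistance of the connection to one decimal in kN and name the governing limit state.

168.3 kN (bolt shear governs)

Bolt shear: A_b = π(16)²/4 = 201.06 mm². φR_n = 0.75 × 372 × 201.06 × 3 × 1 = 168.3 kN.
Bearing (12 mm plate, F_u = 450 MPa): end bolts L_c = 34 − 18/2 = 25, R_n = min(1.2×25×12×450, 2.4×16×12×450) = 162 kN/bolt; interior L_c = 53 − 18 = 35, R_n = 207.36 kN/bolt. φR_n = 0.75 × (1×162 + 2×207.36) = 432.5 kN.
Tension yield (gross): A_g = 85×12 = 1020 mm². φR_n = 0.90 × 300 × 1020 = 275.4 kN.
Tension rupture (net): A_n = (85 − 1×20)×12 = 780 mm² (U = 1.0, A_e = A_n). φR_n = 0.75 × 450 × 780 = 263.3 kN.
Governing: min(168.3, 432.5, 275.4, 263.3) = 168.3 kN → bolt shear.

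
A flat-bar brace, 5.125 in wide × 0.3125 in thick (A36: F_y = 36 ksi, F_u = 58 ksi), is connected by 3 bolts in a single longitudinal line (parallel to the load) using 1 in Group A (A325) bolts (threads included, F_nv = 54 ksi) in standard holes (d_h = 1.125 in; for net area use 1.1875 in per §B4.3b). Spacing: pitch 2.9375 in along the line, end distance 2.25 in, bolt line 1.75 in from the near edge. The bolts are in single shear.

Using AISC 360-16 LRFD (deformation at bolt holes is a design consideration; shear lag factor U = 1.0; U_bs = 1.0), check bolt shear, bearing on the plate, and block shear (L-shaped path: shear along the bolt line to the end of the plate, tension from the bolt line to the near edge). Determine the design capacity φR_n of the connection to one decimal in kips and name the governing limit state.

Bolt shear: A_b = π(1)²/4 = 0.7854 in². φR_n = 0.75 × 54 × 0.7854 × 3 × 1 = 95.4 kips.
Bearing (0.3125 in plate, F_u = 58 ksi): end bolts L_c = 2.25 − 1.125/2 = 1.6875, R_n = min(1.2×1.6875×0.3125×58, 2.4×1×0.3125×58) = 36.703 kips/bolt; interior L_c = 2.9375 − 1.125 = 1.8125, R_n = 39.422 kips/bolt. φR_n = 0.75 × (1×36.703 + 2×39.422) = 86.7 kips.
Block shear: shear path 1×[2.25+2×2.9375] = 1×8.125 in, A_gv = 2.5391, A_nv = 1×(8.125 − 2.5×1.1875)×0.3125 = 1.6113 in²; tension to near edge: (1.75 − 0.5×1.1875)×0.3125 = 0.36133 in². R_n = min(0.6×58×1.6113, 0.6×36×2.5391) + 1.0×58×0.36133 = min(56.073, 54.845) + 20.957 = 75.802 kips. φR_n = 0.75 × 75.802 = 56.9 kips.
Governing: min(95.4, 86.7, 56.9) = 56.9 kips → block shear.

56.9 kips (block shear governs)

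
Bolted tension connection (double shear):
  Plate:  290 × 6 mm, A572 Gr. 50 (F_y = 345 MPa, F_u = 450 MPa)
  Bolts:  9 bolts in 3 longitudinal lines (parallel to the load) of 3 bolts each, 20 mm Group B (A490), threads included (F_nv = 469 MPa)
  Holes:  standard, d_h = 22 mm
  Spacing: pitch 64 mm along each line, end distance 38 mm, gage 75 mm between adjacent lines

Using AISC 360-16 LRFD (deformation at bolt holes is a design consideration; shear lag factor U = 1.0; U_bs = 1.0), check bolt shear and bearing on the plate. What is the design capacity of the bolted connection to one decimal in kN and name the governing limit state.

Bolt shear: A_b = π(20)²/4 = 314.16 mm². φR_n = 0.75 × 469 × 314.16 × 9 × 2 = 1989.1 kN.
Bearing (6 mm plate, F_u = 450 MPa): end bolts L_c = 38 − 22/2 = 27, R_n = min(1.2×27×6×450, 2.4×20×6×450) = 87.48 kN/bolt; interior L_c = 64 − 22 = 42, R_n = 129.6 kN/bolt. φR_n = 0.75 × (3×87.48 + 6×129.6) = 780.0 kN.
Governing: min(1989.1, 780.0) = 780.0 kN → bearing.

780.0 kN (bearing governs)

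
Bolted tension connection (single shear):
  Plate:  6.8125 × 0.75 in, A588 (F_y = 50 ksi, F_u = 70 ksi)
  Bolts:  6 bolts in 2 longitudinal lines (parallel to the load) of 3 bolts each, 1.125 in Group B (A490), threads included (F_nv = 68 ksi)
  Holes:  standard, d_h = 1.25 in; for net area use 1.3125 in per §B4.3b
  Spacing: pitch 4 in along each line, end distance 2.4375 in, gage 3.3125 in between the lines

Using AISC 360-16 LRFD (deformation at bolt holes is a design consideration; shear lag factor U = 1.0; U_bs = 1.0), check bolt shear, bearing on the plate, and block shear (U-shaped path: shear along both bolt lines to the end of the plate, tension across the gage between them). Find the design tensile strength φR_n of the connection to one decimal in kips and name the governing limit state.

304.2 kips (bolt shear governs)

Bolt shear: A_b = π(1.125)²/4 = 0.99402 in². φR_n = 0.75 × 68 × 0.99402 × 6 × 1 = 304.2 kips.
Bearing (0.75 in plate, F_u = 70 ksi): end bolts L_c = 2.4375 − 1.25/2 = 1.8125, R_n = min(1.2×1.8125×0.75×70, 2.4×1.125×0.75×70) = 114.19 kips/bolt; interior L_c = 4 − 1.25 = 2.75, R_n = 141.75 kips/bolt. φR_n = 0.75 × (2×114.19 + 4×141.75) = 596.5 kips.
Block shear: shear path 2×[2.4375+2×4] = 2×10.4375 in, A_gv = 15.656, A_nv = 2×(10.4375 − 2.5×1.3125)×0.75 = 10.734 in²; tension across gage: (3.3125 − 1×1.3125)×0.75 = 1.5 in². R_n = min(0.6×70×10.734, 0.6×50×15.656) + 1.0×70×1.5 = min(450.83, 469.68) + 105 = 555.83 kips. φR_n = 0.75 × 555.83 = 416.9 kips.
Governing: min(304.2, 596.5, 416.9) = 304.2 kips → bolt shear.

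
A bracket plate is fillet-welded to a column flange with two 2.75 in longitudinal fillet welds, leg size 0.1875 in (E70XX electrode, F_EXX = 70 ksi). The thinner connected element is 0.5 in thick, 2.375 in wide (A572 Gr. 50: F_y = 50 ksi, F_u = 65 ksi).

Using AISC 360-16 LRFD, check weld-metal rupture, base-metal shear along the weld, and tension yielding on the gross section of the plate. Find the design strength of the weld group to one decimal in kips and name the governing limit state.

23.0 kips (weld metal governs)

Weld metal: throat = 0.707×0.1875 = 0.13256 in, L = 2×2.75 = 5.5 in. φR_n = 0.75 × 0.6 × 70 × 0.13256 × 5.5 = 23.0 kips.
Base metal shear (0.5 in plate): yield φR_n = 1.0×0.6×50×0.5×5.5 = 82.5 kips; rupture φR_n = 0.75×0.6×65×0.5×5.5 = 80.4 kips; take 80.4 kips (rupture).
Tension yield (gross): A_g = 2.375×0.5 = 1.1875 in². φR_n = 0.90 × 50 × 1.1875 = 53.4 kips.
Governing: min(23.0, 80.4, 53.4) = 23.0 kips → weld metal.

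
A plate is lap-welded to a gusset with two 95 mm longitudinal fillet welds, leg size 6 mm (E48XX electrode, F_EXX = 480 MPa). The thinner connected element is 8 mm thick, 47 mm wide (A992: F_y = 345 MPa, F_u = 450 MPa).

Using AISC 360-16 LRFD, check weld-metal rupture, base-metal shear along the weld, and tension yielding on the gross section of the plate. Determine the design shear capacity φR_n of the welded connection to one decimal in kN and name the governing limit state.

116.7 kN (gross-section yield governs)

Weld metal: throat = 0.707×6 = 4.242 mm, L = 2×95 = 190 mm. φR_n = 0.75 × 0.6 × 480 × 4.242 × 190 = 174.1 kN.
Base metal shear (8 mm plate): yield φR_n = 1.0×0.6×345×8×190 = 314.6 kN; rupture φR_n = 0.75×0.6×450×8×190 = 307.8 kN; take 307.8 kN (rupture).
Tension yield (gross): A_g = 47×8 = 376 mm². φR_n = 0.90 × 345 × 376 = 116.7 kN.
Governing: min(174.1, 307.8, 116.7) = 116.7 kN → gross-section yield.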